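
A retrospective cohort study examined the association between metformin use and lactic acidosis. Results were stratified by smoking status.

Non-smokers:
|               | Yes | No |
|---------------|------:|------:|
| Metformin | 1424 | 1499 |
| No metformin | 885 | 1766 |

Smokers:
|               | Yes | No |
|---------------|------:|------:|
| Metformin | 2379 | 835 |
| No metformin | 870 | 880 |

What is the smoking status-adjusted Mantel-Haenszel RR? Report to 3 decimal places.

1.476

RR_MH = Σ(aᵢ·n₀ᵢ/nᵢ) / Σ(cᵢ·n₁ᵢ/nᵢ), with n₁ᵢ = aᵢ+bᵢ (exposed), n₀ᵢ = cᵢ+dᵢ (unexposed), nᵢ = n₁ᵢ+n₀ᵢ.
Stratum 1 (Non-smokers): n₁ = 2923, n₀ = 2651, n = 5574; a·n₀/n = 1424·2651/5574 = 677.2558; c·n₁/n = 885·2923/5574 = 464.0931
Stratum 2 (Smokers): n₁ = 3214, n₀ = 1750, n = 4964; a·n₀/n = 2379·1750/4964 = 838.6886; c·n₁/n = 870·3214/4964 = 563.2917
RR_MH = (677.2558 + 838.6886) / (464.0931 + 563.2917) = 1515.9444 / 1027.3848 = 1.47554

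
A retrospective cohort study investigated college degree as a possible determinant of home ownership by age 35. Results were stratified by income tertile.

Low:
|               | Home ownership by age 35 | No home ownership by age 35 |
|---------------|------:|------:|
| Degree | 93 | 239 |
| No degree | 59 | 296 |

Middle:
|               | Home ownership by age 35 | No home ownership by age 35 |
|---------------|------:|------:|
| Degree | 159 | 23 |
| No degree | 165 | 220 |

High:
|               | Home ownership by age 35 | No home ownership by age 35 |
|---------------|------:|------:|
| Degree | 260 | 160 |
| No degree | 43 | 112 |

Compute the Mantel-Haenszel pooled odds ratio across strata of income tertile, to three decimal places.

OR_MH = Σ(aᵢdᵢ/nᵢ) / Σ(bᵢcᵢ/nᵢ), where nᵢ is the stratum total.
Stratum 1 (Low): n = 687; a·d/n = 93·296/687 = 40.0699; b·c/n = 239·59/687 = 20.5255
Stratum 2 (Middle): n = 567; a·d/n = 159·220/567 = 61.6931; b·c/n = 23·165/567 = 6.6931
Stratum 3 (High): n = 575; a·d/n = 260·112/575 = 50.6435; b·c/n = 160·43/575 = 11.9652
OR_MH = (40.0699 + 61.6931 + 50.6435) / (20.5255 + 6.6931 + 11.9652) = 152.4065 / 39.1838 = 3.88953

3.890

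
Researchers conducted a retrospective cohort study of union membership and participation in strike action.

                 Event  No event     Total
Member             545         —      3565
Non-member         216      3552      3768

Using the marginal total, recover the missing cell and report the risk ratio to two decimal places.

2.67

The missing cell is in the exposed row: 3565 − 545 = 3020.
So a = 545, b = 3020, c = 216, d = 3552.
RR = [a/(a+b)] / [c/(c+d)] = (545/3565) / (216/3768) = 0.15288/0.05732 = 2.66682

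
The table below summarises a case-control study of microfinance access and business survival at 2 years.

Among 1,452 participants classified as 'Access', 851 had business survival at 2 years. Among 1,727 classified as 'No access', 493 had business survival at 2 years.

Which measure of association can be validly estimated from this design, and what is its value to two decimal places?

From the description: a = 851, b = 601, c = 493, d = 1234.
This is a case-control study: participants were sampled on outcome status, so risks in the source population cannot be estimated directly — relative risk is not valid here. The odds ratio is the appropriate measure.
OR = (a·d)/(b·c) = (851 × 1234) / (601 × 493) = 1050134 / 296293 = 3.54424

3.54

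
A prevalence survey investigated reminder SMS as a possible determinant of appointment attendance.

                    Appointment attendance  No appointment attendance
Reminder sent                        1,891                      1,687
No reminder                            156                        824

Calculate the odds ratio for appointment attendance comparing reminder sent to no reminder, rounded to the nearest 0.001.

Cells: a = 1891, b = 1687, c = 156, d = 824.
OR = (a·d)/(b·c) = (1891 × 824) / (1687 × 156) = 1558184 / 263172 = 5.92078
The odds of appointment attendance are about 5.92 times as high in the reminder sent group.

5.921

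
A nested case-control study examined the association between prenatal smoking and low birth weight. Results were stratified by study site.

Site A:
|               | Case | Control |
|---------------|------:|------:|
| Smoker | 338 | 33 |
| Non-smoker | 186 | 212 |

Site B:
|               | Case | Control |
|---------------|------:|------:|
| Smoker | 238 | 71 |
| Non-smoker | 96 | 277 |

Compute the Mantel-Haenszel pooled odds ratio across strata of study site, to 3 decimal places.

OR_MH = Σ(aᵢdᵢ/nᵢ) / Σ(bᵢcᵢ/nᵢ), where nᵢ is the stratum total.
Stratum 1 (Site A): n = 769; a·d/n = 338·212/769 = 93.1808; b·c/n = 33·186/769 = 7.9818
Stratum 2 (Site B): n = 682; a·d/n = 238·277/682 = 96.6657; b·c/n = 71·96/682 = 9.9941
OR_MH = (93.1808 + 96.6657) / (7.9818 + 9.9941) = 189.8464 / 17.9759 = 10.56115

10.561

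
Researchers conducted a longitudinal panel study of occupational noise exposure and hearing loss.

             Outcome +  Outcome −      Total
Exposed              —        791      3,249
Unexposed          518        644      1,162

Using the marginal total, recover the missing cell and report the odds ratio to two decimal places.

The missing cell is in the exposed row: 3249 − 791 = 2458.
So a = 2458, b = 791, c = 518, d = 644.
OR = (a·d)/(b·c) = (2458 × 644) / (791 × 518) = 1582952 / 409738 = 3.86333

3.86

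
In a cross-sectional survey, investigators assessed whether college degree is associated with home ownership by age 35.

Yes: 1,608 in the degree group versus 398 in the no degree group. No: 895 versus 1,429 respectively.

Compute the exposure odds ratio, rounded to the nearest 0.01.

From the description: a = 1608, b = 895, c = 398, d = 1429.
OR = (a·d)/(b·c) = (1608 × 1429) / (895 × 398) = 2297832 / 356210 = 6.45078
The odds of home ownership by age 35 are about 6.45 times as high in the degree group.

6.45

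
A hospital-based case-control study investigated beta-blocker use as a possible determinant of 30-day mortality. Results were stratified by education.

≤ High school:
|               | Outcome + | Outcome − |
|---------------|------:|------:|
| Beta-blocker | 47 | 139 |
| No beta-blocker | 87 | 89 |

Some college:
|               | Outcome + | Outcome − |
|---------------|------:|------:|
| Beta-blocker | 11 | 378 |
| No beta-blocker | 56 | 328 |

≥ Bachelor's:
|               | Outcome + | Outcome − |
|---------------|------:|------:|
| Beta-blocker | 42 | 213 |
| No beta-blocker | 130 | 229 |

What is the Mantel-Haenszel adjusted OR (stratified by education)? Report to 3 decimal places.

0.301

OR_MH = Σ(aᵢdᵢ/nᵢ) / Σ(bᵢcᵢ/nᵢ), where nᵢ is the stratum total.
Stratum 1 (≤ High school): n = 362; a·d/n = 47·89/362 = 11.5552; b·c/n = 139·87/362 = 33.4061
Stratum 2 (Some college): n = 773; a·d/n = 11·328/773 = 4.6675; b·c/n = 378·56/773 = 27.3842
Stratum 3 (≥ Bachelor's): n = 614; a·d/n = 42·229/614 = 15.6645; b·c/n = 213·130/614 = 45.0977
OR_MH = (11.5552 + 4.6675 + 15.6645) / (33.4061 + 27.3842 + 45.0977) = 31.8873 / 105.8880 = 0.30114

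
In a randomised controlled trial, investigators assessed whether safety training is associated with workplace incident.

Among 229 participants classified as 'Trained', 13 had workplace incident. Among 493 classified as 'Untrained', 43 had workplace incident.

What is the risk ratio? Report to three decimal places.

From the description: a = 13, b = 216, c = 43, d = 450.
Risk in exposed = 13/229 = 0.05677; risk in unexposed = 43/493 = 0.08722.
RR = 0.05677 / 0.08722 = 0.65086
The risk is 35% lower among the exposed than among the unexposed.

0.651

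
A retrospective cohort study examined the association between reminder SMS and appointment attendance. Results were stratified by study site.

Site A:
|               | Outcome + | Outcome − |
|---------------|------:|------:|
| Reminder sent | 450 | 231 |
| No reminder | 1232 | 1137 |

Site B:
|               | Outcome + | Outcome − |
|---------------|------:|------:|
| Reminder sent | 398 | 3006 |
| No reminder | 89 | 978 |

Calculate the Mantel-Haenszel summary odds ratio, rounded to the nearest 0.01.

OR_MH = Σ(aᵢdᵢ/nᵢ) / Σ(bᵢcᵢ/nᵢ), where nᵢ is the stratum total.
Stratum 1 (Site A): n = 3050; a·d/n = 450·1137/3050 = 167.7541; b·c/n = 231·1232/3050 = 93.3089
Stratum 2 (Site B): n = 4471; a·d/n = 398·978/4471 = 87.0597; b·c/n = 3006·89/4471 = 59.8376
OR_MH = (167.7541 + 87.0597) / (93.3089 + 59.8376) = 254.8138 / 153.1465 = 1.66386

1.66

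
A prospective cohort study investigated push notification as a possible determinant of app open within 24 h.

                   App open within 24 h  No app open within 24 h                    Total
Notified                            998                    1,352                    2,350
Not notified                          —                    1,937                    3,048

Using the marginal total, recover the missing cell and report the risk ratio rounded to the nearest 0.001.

The missing cell is in the unexposed row: 3048 − 1937 = 1111.
So a = 998, b = 1352, c = 1111, d = 1937.
RR = [a/(a+b)] / [c/(c+d)] = (998/2350) / (1111/3048) = 0.42468/0.36450 = 1.16510

1.165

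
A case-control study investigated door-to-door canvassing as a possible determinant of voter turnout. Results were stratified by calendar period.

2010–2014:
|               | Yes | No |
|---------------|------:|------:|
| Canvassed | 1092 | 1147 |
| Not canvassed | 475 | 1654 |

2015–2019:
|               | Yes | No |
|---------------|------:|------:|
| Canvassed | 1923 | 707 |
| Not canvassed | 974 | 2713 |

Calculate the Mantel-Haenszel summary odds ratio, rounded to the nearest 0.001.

OR_MH = Σ(aᵢdᵢ/nᵢ) / Σ(bᵢcᵢ/nᵢ), where nᵢ is the stratum total.
Stratum 1 (2010–2014): n = 4368; a·d/n = 1092·1654/4368 = 413.5000; b·c/n = 1147·475/4368 = 124.7310
Stratum 2 (2015–2019): n = 6317; a·d/n = 1923·2713/6317 = 825.8824; b·c/n = 707·974/6317 = 109.0103
OR_MH = (413.5000 + 825.8824) / (124.7310 + 109.0103) = 1239.3824 / 233.7413 = 5.30237

5.302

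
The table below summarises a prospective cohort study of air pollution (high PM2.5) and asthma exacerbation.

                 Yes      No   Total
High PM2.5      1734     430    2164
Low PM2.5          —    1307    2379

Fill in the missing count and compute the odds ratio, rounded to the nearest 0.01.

The missing cell is in the unexposed row: 2379 − 1307 = 1072.
So a = 1734, b = 430, c = 1072, d = 1307.
OR = (a·d)/(b·c) = (1734 × 1307) / (430 × 1072) = 2266338 / 460960 = 4.91656

4.92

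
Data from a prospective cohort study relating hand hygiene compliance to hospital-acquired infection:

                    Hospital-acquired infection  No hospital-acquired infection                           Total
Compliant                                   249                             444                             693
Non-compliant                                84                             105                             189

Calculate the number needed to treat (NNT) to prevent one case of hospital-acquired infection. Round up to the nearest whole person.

12

Risk in treated group = 249/693 = 0.35931; risk in control = 84/189 = 0.44444.
Absolute risk reduction = 0.44444 − 0.35931 = 0.08514
NNT = 1 / ARR = 1 / 0.08514 = 11.746 → round up → 12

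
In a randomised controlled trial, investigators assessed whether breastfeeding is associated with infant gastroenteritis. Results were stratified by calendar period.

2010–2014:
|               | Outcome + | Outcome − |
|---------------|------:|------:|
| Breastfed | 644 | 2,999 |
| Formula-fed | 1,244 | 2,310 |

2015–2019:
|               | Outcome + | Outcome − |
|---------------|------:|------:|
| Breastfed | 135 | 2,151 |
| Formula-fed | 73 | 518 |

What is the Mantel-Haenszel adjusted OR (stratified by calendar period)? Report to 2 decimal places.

OR_MH = Σ(aᵢdᵢ/nᵢ) / Σ(bᵢcᵢ/nᵢ), where nᵢ is the stratum total.
Stratum 1 (2010–2014): n = 7197; a·d/n = 644·2310/7197 = 206.7028; b·c/n = 2999·1244/7197 = 518.3765
Stratum 2 (2015–2019): n = 2877; a·d/n = 135·518/2877 = 24.3066; b·c/n = 2151·73/2877 = 54.5787
OR_MH = (206.7028 + 24.3066) / (518.3765 + 54.5787) = 231.0094 / 572.9553 = 0.40319

0.40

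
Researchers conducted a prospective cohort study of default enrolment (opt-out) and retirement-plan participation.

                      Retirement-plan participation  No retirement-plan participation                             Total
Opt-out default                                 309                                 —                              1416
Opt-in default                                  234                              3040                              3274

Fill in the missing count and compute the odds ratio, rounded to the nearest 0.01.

The missing cell is in the exposed row: 1416 − 309 = 1107.
So a = 309, b = 1107, c = 234, d = 3040.
OR = (a·d)/(b·c) = (309 × 3040) / (1107 × 234) = 939360 / 259038 = 3.62634

3.63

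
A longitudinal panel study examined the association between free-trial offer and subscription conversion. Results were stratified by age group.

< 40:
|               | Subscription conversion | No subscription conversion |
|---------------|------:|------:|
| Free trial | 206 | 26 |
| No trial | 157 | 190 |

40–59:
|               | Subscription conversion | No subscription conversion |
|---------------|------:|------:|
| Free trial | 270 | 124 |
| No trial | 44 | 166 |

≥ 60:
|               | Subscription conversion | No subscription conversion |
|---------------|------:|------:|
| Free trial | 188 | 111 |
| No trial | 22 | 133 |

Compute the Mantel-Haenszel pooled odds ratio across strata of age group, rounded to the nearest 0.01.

9.17

OR_MH = Σ(aᵢdᵢ/nᵢ) / Σ(bᵢcᵢ/nᵢ), where nᵢ is the stratum total.
Stratum 1 (< 40): n = 579; a·d/n = 206·190/579 = 67.5993; b·c/n = 26·157/579 = 7.0501
Stratum 2 (40–59): n = 604; a·d/n = 270·166/604 = 74.2053; b·c/n = 124·44/604 = 9.0331
Stratum 3 (≥ 60): n = 454; a·d/n = 188·133/454 = 55.0749; b·c/n = 111·22/454 = 5.3789
OR_MH = (67.5993 + 74.2053 + 55.0749) / (7.0501 + 9.0331 + 5.3789) = 196.8795 / 21.4621 = 9.17338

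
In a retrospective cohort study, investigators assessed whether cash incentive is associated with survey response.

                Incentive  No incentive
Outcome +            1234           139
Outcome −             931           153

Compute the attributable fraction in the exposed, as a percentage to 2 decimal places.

Reading the table with exposure as columns: a = 1234 (Incentive, case), b = 931 (Incentive, non-case), c = 139 (No incentive, case), d = 153.
Risk in exposed = 1234/2165 = 0.56998; risk in unexposed = 139/292 = 0.47603.
RR = 0.56998/0.47603 = 1.19736
AR% = (RR − 1)/RR × 100 = (1.19736 − 1)/1.19736 × 100 = 16.4830%

16.48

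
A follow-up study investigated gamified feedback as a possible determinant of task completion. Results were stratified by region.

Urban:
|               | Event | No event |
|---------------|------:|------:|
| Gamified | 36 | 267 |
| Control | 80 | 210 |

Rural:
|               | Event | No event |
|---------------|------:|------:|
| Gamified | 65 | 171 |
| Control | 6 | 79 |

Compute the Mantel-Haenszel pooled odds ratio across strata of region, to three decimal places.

0.733

OR_MH = Σ(aᵢdᵢ/nᵢ) / Σ(bᵢcᵢ/nᵢ), where nᵢ is the stratum total.
Stratum 1 (Urban): n = 593; a·d/n = 36·210/593 = 12.7487; b·c/n = 267·80/593 = 36.0202
Stratum 2 (Rural): n = 321; a·d/n = 65·79/321 = 15.9969; b·c/n = 171·6/321 = 3.1963
OR_MH = (12.7487 + 15.9969) / (36.0202 + 3.1963) = 28.7456 / 39.2165 = 0.73300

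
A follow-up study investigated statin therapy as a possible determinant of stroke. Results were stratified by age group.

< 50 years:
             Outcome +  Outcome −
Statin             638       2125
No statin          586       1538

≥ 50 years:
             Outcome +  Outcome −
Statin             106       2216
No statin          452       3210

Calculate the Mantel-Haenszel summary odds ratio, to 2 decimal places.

OR_MH = Σ(aᵢdᵢ/nᵢ) / Σ(bᵢcᵢ/nᵢ), where nᵢ is the stratum total.
Stratum 1 (< 50 years): n = 4887; a·d/n = 638·1538/4887 = 200.7866; b·c/n = 2125·586/4887 = 254.8087
Stratum 2 (≥ 50 years): n = 5984; a·d/n = 106·3210/5984 = 56.8616; b·c/n = 2216·452/5984 = 167.3850
OR_MH = (200.7866 + 56.8616) / (254.8087 + 167.3850) = 257.6482 / 422.1937 = 0.61026

0.61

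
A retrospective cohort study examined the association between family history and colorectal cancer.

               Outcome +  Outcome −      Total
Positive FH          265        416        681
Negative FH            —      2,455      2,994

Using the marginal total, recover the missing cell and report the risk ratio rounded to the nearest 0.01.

2.16

The missing cell is in the unexposed row: 2994 − 2455 = 539.
So a = 265, b = 416, c = 539, d = 2455.
RR = [a/(a+b)] / [c/(c+d)] = (265/681) / (539/2994) = 0.38913/0.18003 = 2.16153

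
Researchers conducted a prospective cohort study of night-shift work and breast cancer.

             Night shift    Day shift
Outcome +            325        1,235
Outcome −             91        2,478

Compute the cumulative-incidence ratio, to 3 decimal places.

2.349

Reading the table with exposure as columns: a = 325 (Night shift, case), b = 91 (Night shift, non-case), c = 1235 (Day shift, case), d = 2478.
Risk in exposed = 325/416 = 0.78125; risk in unexposed = 1235/3713 = 0.33262.
RR = 0.78125 / 0.33262 = 2.34881
The risk among the exposed is 2.35 times that among the unexposed.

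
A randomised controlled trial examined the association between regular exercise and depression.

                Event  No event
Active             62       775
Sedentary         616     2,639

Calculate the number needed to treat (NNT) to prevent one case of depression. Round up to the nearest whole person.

9

Risk in treated group = 62/837 = 0.07407; risk in control = 616/3255 = 0.18925.
Absolute risk reduction = 0.18925 − 0.07407 = 0.11517
NNT = 1 / ARR = 1 / 0.11517 = 8.683 → round up → 9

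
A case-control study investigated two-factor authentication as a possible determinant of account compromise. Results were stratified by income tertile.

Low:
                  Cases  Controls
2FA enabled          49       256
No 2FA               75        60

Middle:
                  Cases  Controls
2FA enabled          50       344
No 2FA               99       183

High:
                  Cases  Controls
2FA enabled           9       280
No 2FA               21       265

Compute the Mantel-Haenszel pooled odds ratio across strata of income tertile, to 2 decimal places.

0.23

OR_MH = Σ(aᵢdᵢ/nᵢ) / Σ(bᵢcᵢ/nᵢ), where nᵢ is the stratum total.
Stratum 1 (Low): n = 440; a·d/n = 49·60/440 = 6.6818; b·c/n = 256·75/440 = 43.6364
Stratum 2 (Middle): n = 676; a·d/n = 50·183/676 = 13.5355; b·c/n = 344·99/676 = 50.3787
Stratum 3 (High): n = 575; a·d/n = 9·265/575 = 4.1478; b·c/n = 280·21/575 = 10.2261
OR_MH = (6.6818 + 13.5355 + 4.1478) / (43.6364 + 50.3787 + 10.2261) = 24.3651 / 104.2411 = 0.23374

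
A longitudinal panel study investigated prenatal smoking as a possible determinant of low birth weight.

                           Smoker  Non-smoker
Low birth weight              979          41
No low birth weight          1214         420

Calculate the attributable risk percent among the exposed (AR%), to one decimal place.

80.1

Reading the table with exposure as columns: a = 979 (Smoker, case), b = 1214 (Smoker, non-case), c = 41 (Non-smoker, case), d = 420.
Risk in exposed = 979/2193 = 0.44642; risk in unexposed = 41/461 = 0.08894.
RR = 0.44642/0.08894 = 5.01951
AR% = (RR − 1)/RR × 100 = (5.01951 − 1)/5.01951 × 100 = 80.0777%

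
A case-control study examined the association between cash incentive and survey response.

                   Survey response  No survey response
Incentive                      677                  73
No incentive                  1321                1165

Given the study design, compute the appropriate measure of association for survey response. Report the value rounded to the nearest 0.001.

8.179

Cells: a = 677, b = 73, c = 1321, d = 1165.
This is a case-control study: participants were sampled on outcome status, so risks in the source population cannot be estimated directly — relative risk is not valid here. The odds ratio is the appropriate measure.
OR = (a·d)/(b·c) = (677 × 1165) / (73 × 1321) = 788705 / 96433 = 8.17879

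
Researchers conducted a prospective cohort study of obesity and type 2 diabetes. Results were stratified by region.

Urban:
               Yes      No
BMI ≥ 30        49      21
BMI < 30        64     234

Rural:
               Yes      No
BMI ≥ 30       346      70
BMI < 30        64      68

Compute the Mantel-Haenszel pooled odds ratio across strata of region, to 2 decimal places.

OR_MH = Σ(aᵢdᵢ/nᵢ) / Σ(bᵢcᵢ/nᵢ), where nᵢ is the stratum total.
Stratum 1 (Urban): n = 368; a·d/n = 49·234/368 = 31.1576; b·c/n = 21·64/368 = 3.6522
Stratum 2 (Rural): n = 548; a·d/n = 346·68/548 = 42.9343; b·c/n = 70·64/548 = 8.1752
OR_MH = (31.1576 + 42.9343) / (3.6522 + 8.1752) = 74.0919 / 11.8274 = 6.26445

6.26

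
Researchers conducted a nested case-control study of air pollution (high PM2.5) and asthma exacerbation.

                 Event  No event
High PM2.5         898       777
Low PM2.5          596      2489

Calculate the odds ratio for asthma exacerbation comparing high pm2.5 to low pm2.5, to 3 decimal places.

Cells: a = 898, b = 777, c = 596, d = 2489.
OR = (a·d)/(b·c) = (898 × 2489) / (777 × 596) = 2235122 / 463092 = 4.82652
The odds of asthma exacerbation are about 4.83 times as high in the high pm2.5 group.

4.827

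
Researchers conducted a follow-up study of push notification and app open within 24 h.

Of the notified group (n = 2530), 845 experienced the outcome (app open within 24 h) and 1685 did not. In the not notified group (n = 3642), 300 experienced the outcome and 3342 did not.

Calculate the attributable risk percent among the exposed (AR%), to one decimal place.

75.3

From the description: a = 845, b = 1685, c = 300, d = 3342.
Risk in exposed = 845/2530 = 0.33399; risk in unexposed = 300/3642 = 0.08237.
RR = 0.33399/0.08237 = 4.05466
AR% = (RR − 1)/RR × 100 = (4.05466 − 1)/4.05466 × 100 = 75.3370%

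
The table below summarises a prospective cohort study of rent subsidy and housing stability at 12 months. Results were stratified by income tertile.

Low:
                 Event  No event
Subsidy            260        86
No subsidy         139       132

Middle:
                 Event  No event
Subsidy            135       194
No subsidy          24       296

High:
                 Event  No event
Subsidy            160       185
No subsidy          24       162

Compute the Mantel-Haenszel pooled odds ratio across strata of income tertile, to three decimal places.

OR_MH = Σ(aᵢdᵢ/nᵢ) / Σ(bᵢcᵢ/nᵢ), where nᵢ is the stratum total.
Stratum 1 (Low): n = 617; a·d/n = 260·132/617 = 55.6240; b·c/n = 86·139/617 = 19.3744
Stratum 2 (Middle): n = 649; a·d/n = 135·296/649 = 61.5716; b·c/n = 194·24/649 = 7.1741
Stratum 3 (High): n = 531; a·d/n = 160·162/531 = 48.8136; b·c/n = 185·24/531 = 8.3616
OR_MH = (55.6240 + 61.5716 + 48.8136) / (19.3744 + 7.1741 + 8.3616) = 166.0092 / 34.9101 = 4.75534

4.755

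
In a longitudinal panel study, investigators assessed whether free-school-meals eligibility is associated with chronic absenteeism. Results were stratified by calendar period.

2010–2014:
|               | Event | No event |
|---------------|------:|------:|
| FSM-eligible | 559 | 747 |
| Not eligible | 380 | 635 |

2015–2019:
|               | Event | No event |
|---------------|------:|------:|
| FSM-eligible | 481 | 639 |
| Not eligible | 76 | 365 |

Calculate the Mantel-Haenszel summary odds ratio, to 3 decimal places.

1.730

OR_MH = Σ(aᵢdᵢ/nᵢ) / Σ(bᵢcᵢ/nᵢ), where nᵢ is the stratum total.
Stratum 1 (2010–2014): n = 2321; a·d/n = 559·635/2321 = 152.9362; b·c/n = 747·380/2321 = 122.3007
Stratum 2 (2015–2019): n = 1561; a·d/n = 481·365/1561 = 112.4696; b·c/n = 639·76/1561 = 31.1108
OR_MH = (152.9362 + 112.4696) / (122.3007 + 31.1108) = 265.4058 / 153.4116 = 1.73002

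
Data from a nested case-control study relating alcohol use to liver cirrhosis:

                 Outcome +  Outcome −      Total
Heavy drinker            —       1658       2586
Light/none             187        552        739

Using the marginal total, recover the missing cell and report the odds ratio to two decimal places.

1.65

The missing cell is in the exposed row: 2586 − 1658 = 928.
So a = 928, b = 1658, c = 187, d = 552.
OR = (a·d)/(b·c) = (928 × 552) / (1658 × 187) = 512256 / 310046 = 1.65219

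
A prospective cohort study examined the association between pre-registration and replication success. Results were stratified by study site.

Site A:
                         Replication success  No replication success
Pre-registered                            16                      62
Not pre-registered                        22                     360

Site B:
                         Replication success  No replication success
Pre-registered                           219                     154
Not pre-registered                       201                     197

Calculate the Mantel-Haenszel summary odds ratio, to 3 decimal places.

1.588

OR_MH = Σ(aᵢdᵢ/nᵢ) / Σ(bᵢcᵢ/nᵢ), where nᵢ is the stratum total.
Stratum 1 (Site A): n = 460; a·d/n = 16·360/460 = 12.5217; b·c/n = 62·22/460 = 2.9652
Stratum 2 (Site B): n = 771; a·d/n = 219·197/771 = 55.9572; b·c/n = 154·201/771 = 40.1479
OR_MH = (12.5217 + 55.9572) / (2.9652 + 40.1479) = 68.4789 / 43.1131 = 1.58836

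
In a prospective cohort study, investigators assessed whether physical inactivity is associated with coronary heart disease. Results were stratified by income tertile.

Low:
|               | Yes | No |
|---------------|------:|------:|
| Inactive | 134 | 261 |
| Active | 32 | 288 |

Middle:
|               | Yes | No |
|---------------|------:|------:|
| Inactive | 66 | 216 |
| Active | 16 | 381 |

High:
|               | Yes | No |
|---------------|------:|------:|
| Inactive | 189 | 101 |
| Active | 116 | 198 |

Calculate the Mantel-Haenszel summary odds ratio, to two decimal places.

OR_MH = Σ(aᵢdᵢ/nᵢ) / Σ(bᵢcᵢ/nᵢ), where nᵢ is the stratum total.
Stratum 1 (Low): n = 715; a·d/n = 134·288/715 = 53.9748; b·c/n = 261·32/715 = 11.6811
Stratum 2 (Middle): n = 679; a·d/n = 66·381/679 = 37.0339; b·c/n = 216·16/679 = 5.0898
Stratum 3 (High): n = 604; a·d/n = 189·198/604 = 61.9570; b·c/n = 101·116/604 = 19.3974
OR_MH = (53.9748 + 37.0339 + 61.9570) / (11.6811 + 5.0898 + 19.3974) = 152.9657 / 36.1683 = 4.22927

4.23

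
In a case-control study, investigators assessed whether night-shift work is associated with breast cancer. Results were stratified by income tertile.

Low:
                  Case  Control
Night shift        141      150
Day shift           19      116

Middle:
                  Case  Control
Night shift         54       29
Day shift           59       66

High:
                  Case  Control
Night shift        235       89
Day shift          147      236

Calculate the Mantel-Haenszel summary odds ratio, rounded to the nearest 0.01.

OR_MH = Σ(aᵢdᵢ/nᵢ) / Σ(bᵢcᵢ/nᵢ), where nᵢ is the stratum total.
Stratum 1 (Low): n = 426; a·d/n = 141·116/426 = 38.3944; b·c/n = 150·19/426 = 6.6901
Stratum 2 (Middle): n = 208; a·d/n = 54·66/208 = 17.1346; b·c/n = 29·59/208 = 8.2260
Stratum 3 (High): n = 707; a·d/n = 235·236/707 = 78.4441; b·c/n = 89·147/707 = 18.5050
OR_MH = (38.3944 + 17.1346 + 78.4441) / (6.6901 + 8.2260 + 18.5050) = 133.9731 / 33.4211 = 4.00864

4.01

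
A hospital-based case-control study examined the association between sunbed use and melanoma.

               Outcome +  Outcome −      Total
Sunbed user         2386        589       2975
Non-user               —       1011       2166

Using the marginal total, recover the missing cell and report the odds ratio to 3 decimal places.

3.546

The missing cell is in the unexposed row: 2166 − 1011 = 1155.
So a = 2386, b = 589, c = 1155, d = 1011.
OR = (a·d)/(b·c) = (2386 × 1011) / (589 × 1155) = 2412246 / 680295 = 3.54588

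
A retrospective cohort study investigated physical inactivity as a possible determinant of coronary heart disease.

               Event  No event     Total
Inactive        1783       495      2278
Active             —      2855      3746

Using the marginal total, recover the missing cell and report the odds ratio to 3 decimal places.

The missing cell is in the unexposed row: 3746 − 2855 = 891.
So a = 1783, b = 495, c = 891, d = 2855.
OR = (a·d)/(b·c) = (1783 × 2855) / (495 × 891) = 5090465 / 441045 = 11.54183

11.542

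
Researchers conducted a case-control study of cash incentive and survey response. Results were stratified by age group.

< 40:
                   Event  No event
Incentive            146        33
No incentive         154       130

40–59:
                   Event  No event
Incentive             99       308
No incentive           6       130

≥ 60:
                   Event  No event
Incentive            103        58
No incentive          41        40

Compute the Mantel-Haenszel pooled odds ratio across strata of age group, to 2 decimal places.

OR_MH = Σ(aᵢdᵢ/nᵢ) / Σ(bᵢcᵢ/nᵢ), where nᵢ is the stratum total.
Stratum 1 (< 40): n = 463; a·d/n = 146·130/463 = 40.9935; b·c/n = 33·154/463 = 10.9762
Stratum 2 (40–59): n = 543; a·d/n = 99·130/543 = 23.7017; b·c/n = 308·6/543 = 3.4033
Stratum 3 (≥ 60): n = 242; a·d/n = 103·40/242 = 17.0248; b·c/n = 58·41/242 = 9.8264
OR_MH = (40.9935 + 23.7017 + 17.0248) / (10.9762 + 3.4033 + 9.8264) = 81.7200 / 24.2060 = 3.37602

3.38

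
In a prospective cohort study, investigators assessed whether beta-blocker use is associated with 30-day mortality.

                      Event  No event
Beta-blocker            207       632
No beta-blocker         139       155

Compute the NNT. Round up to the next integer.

Risk in treated group = 207/839 = 0.24672; risk in control = 139/294 = 0.47279.
Absolute risk reduction = 0.47279 − 0.24672 = 0.22607
NNT = 1 / ARR = 1 / 0.22607 = 4.423 → round up → 5

5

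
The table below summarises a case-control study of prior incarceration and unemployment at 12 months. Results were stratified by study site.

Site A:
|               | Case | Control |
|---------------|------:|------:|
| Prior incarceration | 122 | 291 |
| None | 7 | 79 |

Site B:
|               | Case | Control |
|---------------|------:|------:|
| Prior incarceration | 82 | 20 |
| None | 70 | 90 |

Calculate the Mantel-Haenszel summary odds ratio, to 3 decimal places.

OR_MH = Σ(aᵢdᵢ/nᵢ) / Σ(bᵢcᵢ/nᵢ), where nᵢ is the stratum total.
Stratum 1 (Site A): n = 499; a·d/n = 122·79/499 = 19.3146; b·c/n = 291·7/499 = 4.0822
Stratum 2 (Site B): n = 262; a·d/n = 82·90/262 = 28.1679; b·c/n = 20·70/262 = 5.3435
OR_MH = (19.3146 + 28.1679) / (4.0822 + 5.3435) = 47.4826 / 9.4257 = 5.03758

5.038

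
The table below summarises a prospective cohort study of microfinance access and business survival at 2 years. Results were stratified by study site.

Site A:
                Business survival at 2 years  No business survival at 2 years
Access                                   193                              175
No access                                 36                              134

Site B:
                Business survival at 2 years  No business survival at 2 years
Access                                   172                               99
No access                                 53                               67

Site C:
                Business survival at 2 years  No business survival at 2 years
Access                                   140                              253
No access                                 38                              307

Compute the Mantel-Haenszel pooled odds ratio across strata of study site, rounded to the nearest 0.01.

OR_MH = Σ(aᵢdᵢ/nᵢ) / Σ(bᵢcᵢ/nᵢ), where nᵢ is the stratum total.
Stratum 1 (Site A): n = 538; a·d/n = 193·134/538 = 48.0706; b·c/n = 175·36/538 = 11.7100
Stratum 2 (Site B): n = 391; a·d/n = 172·67/391 = 29.4731; b·c/n = 99·53/391 = 13.4194
Stratum 3 (Site C): n = 738; a·d/n = 140·307/738 = 58.2385; b·c/n = 253·38/738 = 13.0271
OR_MH = (48.0706 + 29.4731 + 58.2385) / (11.7100 + 13.4194 + 13.0271) = 135.7823 / 38.1566 = 3.55855

3.56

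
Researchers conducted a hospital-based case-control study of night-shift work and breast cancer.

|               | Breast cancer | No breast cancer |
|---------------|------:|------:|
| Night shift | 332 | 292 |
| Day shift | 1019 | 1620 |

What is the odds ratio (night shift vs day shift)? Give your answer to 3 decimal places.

Cells: a = 332, b = 292, c = 1019, d = 1620.
OR = (a·d)/(b·c) = (332 × 1620) / (292 × 1019) = 537840 / 297548 = 1.80757
The odds of breast cancer are about 1.81 times as high in the night shift group.

1.808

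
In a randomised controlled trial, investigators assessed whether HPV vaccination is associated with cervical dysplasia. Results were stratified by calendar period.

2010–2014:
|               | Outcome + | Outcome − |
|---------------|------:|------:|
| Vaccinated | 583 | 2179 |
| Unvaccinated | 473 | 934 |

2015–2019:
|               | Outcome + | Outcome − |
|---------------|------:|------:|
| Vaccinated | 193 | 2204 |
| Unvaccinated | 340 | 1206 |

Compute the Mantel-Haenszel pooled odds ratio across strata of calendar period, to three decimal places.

OR_MH = Σ(aᵢdᵢ/nᵢ) / Σ(bᵢcᵢ/nᵢ), where nᵢ is the stratum total.
Stratum 1 (2010–2014): n = 4169; a·d/n = 583·934/4169 = 130.6121; b·c/n = 2179·473/4169 = 247.2216
Stratum 2 (2015–2019): n = 3943; a·d/n = 193·1206/3943 = 59.0307; b·c/n = 2204·340/3943 = 190.0482
OR_MH = (130.6121 + 59.0307) / (247.2216 + 190.0482) = 189.6428 / 437.2698 = 0.43370

0.434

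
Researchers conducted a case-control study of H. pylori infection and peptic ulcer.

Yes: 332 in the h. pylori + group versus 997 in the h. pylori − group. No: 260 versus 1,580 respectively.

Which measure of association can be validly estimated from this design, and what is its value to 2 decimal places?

2.02

From the description: a = 332, b = 260, c = 997, d = 1580.
This is a case-control study: participants were sampled on outcome status, so risks in the source population cannot be estimated directly — relative risk is not valid here. The odds ratio is the appropriate measure.
OR = (a·d)/(b·c) = (332 × 1580) / (260 × 997) = 524560 / 259220 = 2.02361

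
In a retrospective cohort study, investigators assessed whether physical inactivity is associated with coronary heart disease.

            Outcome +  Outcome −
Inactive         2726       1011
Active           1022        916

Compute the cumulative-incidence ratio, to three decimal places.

Cells: a = 2726, b = 1011, c = 1022, d = 916.
Risk in exposed = 2726/3737 = 0.72946; risk in unexposed = 1022/1938 = 0.52735.
RR = 0.72946 / 0.52735 = 1.38327
The risk among the exposed is 1.38 times that among the unexposed.

1.383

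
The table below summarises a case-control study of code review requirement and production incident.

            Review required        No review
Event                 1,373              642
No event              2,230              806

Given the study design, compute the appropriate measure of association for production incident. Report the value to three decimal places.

0.773

Reading the table with exposure as columns: a = 1373 (Review required, case), b = 2230 (Review required, non-case), c = 642 (No review, case), d = 806.
This is a case-control study: participants were sampled on outcome status, so risks in the source population cannot be estimated directly — relative risk is not valid here. The odds ratio is the appropriate measure.
OR = (a·d)/(b·c) = (1373 × 806) / (2230 × 642) = 1106638 / 1431660 = 0.77298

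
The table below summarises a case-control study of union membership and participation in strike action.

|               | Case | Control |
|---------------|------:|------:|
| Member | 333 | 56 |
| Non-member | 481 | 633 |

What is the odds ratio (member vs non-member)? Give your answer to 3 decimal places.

7.826

Cells: a = 333, b = 56, c = 481, d = 633.
OR = (a·d)/(b·c) = (333 × 633) / (56 × 481) = 210789 / 26936 = 7.82555
The odds of participation in strike action are about 7.83 times as high in the member group.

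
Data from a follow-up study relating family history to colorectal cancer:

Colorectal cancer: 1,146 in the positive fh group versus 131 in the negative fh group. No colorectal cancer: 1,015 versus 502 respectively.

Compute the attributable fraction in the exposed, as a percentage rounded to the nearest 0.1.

61.0

From the description: a = 1146, b = 1015, c = 131, d = 502.
Risk in exposed = 1146/2161 = 0.53031; risk in unexposed = 131/633 = 0.20695.
RR = 0.53031/0.20695 = 2.56249
AR% = (RR − 1)/RR × 100 = (2.56249 − 1)/2.56249 × 100 = 60.9755%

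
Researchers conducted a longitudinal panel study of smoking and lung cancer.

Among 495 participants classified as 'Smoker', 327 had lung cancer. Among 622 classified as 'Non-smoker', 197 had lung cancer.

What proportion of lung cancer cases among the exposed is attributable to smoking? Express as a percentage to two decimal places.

From the description: a = 327, b = 168, c = 197, d = 425.
Risk in exposed = 327/495 = 0.66061; risk in unexposed = 197/622 = 0.31672.
RR = 0.66061/0.31672 = 2.08577
AR% = (RR − 1)/RR × 100 = (2.08577 − 1)/2.08577 × 100 = 52.0561%

52.06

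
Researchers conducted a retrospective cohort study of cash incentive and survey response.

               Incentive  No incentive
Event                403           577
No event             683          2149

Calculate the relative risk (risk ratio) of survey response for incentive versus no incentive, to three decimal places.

1.753

Reading the table with exposure as columns: a = 403 (Incentive, case), b = 683 (Incentive, non-case), c = 577 (No incentive, case), d = 2149.
Risk in exposed = 403/1086 = 0.37109; risk in unexposed = 577/2726 = 0.21167.
RR = 0.37109 / 0.21167 = 1.75317
The risk among the exposed is 1.75 times that among the unexposed.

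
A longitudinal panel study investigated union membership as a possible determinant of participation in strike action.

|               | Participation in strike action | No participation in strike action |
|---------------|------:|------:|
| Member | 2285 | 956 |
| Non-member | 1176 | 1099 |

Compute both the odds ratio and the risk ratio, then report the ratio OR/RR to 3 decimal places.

Cells: a = 2285, b = 956, c = 1176, d = 1099.
OR = (2285·1099)/(956·1176) = 2511215/1124256 = 2.23367
Risk in exposed = 2285/3241 = 0.70503; risk in unexposed = 1176/2275 = 0.51692; RR = 1.36390
OR/RR = 2.23367 / 1.36390 = 1.63771
The outcome is not rare, so the OR lies further from 1 than the RR.

1.638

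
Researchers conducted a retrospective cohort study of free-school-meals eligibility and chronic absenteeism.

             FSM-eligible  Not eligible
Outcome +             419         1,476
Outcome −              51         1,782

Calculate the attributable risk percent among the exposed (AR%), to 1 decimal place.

Reading the table with exposure as columns: a = 419 (FSM-eligible, case), b = 51 (FSM-eligible, non-case), c = 1476 (Not eligible, case), d = 1782.
Risk in exposed = 419/470 = 0.89149; risk in unexposed = 1476/3258 = 0.45304.
RR = 0.89149/0.45304 = 1.96780
AR% = (RR − 1)/RR × 100 = (1.96780 − 1)/1.96780 × 100 = 49.1818%

49.2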